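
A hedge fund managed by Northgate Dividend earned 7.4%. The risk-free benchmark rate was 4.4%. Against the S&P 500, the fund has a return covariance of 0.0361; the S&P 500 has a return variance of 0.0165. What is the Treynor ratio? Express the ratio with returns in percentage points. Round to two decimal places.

1.37

β = Cov / Var = 0.0361 / 0.0165 = 2.1879
Treynor = (Rp − Rf) / β = (7.4% − 4.4%) / 2.1879 = 3.00 / 2.1879 = 1.3712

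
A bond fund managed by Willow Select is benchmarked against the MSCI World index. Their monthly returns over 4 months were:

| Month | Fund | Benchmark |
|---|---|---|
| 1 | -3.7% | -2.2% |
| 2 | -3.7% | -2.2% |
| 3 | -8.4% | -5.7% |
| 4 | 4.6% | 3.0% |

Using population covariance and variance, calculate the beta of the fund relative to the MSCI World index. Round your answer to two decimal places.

1.51

r̄p = -2.8000%,  r̄m = -1.7750%
Cov = Σ(rp − r̄p)(rm − r̄m) / 4 = 14.5200
Var(rm) = Σ(rm − r̄m)² / 4 = 9.6419
β = Cov / Var = 14.5200 / 9.6419 = 1.5059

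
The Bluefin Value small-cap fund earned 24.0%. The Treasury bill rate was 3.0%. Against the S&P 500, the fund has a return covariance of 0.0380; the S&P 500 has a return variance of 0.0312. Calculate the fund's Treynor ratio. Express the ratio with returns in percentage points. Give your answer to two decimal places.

β = Cov / Var = 0.0380 / 0.0312 = 1.2179
Treynor = (Rp − Rf) / β = (24.0% − 3.0%) / 1.2179 = 21.00 / 1.2179 = 17.2428

17.24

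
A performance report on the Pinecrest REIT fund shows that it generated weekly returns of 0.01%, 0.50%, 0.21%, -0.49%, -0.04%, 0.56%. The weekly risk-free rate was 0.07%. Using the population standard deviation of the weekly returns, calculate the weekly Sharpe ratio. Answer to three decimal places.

r̄ = (0.01 + 0.5 + 0.21 − 0.49 − 0.04 + 0.56) / 6 = 0.1250%
Population σ = √[Σ(r − r̄)² / 6] = √[0.7558 / 6] = √0.1260 = 0.3550%
Sharpe = (r̄ − rf) / σ = (0.1250 − 0.07) / 0.3550 = 0.0550 / 0.3550 = 0.1549

0.155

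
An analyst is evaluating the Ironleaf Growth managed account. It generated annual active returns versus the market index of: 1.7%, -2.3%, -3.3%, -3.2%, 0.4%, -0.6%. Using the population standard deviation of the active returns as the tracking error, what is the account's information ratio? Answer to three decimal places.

r̄ = (1.7 − 2.3 − 3.3 − 3.2 + 0.4 − 0.6) / 6 = -1.2167%
Σ(r − r̄)² = (1.7 − (-1.2167))² + (-2.3 − (-1.2167))² + … = 20.9483
σ = √[20.9483 / 6] = 1.8685%
IR = r̄ / tracking error = -1.2167 / 1.8685 = -0.6512

-0.651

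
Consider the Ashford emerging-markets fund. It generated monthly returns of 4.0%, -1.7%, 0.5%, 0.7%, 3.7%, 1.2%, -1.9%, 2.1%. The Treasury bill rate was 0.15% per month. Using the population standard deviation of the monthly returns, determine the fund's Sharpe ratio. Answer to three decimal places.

0.452

r̄ = (4 − 1.7 + 0.5 + 0.7 + 3.7 + 1.2 − 1.9 + 2.1) / 8 = 1.0750%
Population std dev = √[33.5350 / 8] = 2.0474%
Sharpe = (r̄ − rf) / σ = (1.0750 − 0.15) / 2.0474 = 0.9250 / 2.0474 = 0.4518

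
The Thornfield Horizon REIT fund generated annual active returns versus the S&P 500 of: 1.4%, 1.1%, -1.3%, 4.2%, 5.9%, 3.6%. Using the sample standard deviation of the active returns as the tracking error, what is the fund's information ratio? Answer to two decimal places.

0.96

Mean return r̄ = 14.90 / 6 = 2.4833%
Sample std dev = √[33.2683 / 5] = 2.5795%
IR = r̄ / tracking error = 2.4833 / 2.5795 = 0.9627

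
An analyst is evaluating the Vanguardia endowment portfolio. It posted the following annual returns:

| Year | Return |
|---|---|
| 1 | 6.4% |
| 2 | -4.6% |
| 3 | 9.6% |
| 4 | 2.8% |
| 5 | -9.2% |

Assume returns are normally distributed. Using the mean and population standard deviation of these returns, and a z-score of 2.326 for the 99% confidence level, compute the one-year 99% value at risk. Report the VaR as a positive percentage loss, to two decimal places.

Mean return r̄ = 5.00 / 5 = 1.0000%
Σ(r − r̄)² = 241.7600; population σ = √(241.7600/5) = 6.9536%
VaR = −(r̄ − z·σ) = −(1.0000 − 2.326 × 6.9536) = −(-15.1741) = 15.1741%

15.17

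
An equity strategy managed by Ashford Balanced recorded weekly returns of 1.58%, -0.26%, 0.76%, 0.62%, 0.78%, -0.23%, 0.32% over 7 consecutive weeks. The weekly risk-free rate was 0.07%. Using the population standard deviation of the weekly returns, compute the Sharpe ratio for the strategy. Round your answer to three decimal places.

r̄ = (1.58 − 0.26 + 0.76 + 0.62 + 0.78 − 0.23 + 0.32) / 7 = 0.5100%
Population σ = √[Σ(r − r̄)² / 7] = √[2.4690 / 7] = √0.3527 = 0.5939%
Sharpe = (r̄ − rf) / σ = (0.5100 − 0.07) / 0.5939 = 0.4400 / 0.5939 = 0.7409

0.741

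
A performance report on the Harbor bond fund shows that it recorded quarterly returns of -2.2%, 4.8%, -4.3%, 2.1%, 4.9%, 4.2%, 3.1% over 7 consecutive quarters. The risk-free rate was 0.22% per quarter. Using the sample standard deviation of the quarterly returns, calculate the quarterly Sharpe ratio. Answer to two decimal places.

r̄ = (-2.2 + 4.8 − 4.3 + 2.1 + 4.9 + 4.2 + 3.1) / 7 = 1.8000%
Sample std dev = √[79.3600 / 6] = 3.6368%
Sharpe = (r̄ − rf) / σ = (1.8000 − 0.22) / 3.6368 = 1.5800 / 3.6368 = 0.4344

0.43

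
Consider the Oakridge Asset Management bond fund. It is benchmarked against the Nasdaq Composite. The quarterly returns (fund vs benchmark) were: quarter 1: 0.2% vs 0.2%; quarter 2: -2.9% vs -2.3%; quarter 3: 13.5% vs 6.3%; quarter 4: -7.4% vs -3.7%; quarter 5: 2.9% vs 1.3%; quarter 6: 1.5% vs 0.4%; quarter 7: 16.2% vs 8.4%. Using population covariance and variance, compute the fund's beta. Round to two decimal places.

r̄p = 3.4286%,  r̄m = 1.5143%
Cov = Σ(rp − r̄p)(rm − r̄m) / 7 = 31.8924
Var(rm) = Σ(rm − r̄m)² / 7 = 16.4384
β = Cov / Var = 31.8924 / 16.4384 = 1.9401

1.94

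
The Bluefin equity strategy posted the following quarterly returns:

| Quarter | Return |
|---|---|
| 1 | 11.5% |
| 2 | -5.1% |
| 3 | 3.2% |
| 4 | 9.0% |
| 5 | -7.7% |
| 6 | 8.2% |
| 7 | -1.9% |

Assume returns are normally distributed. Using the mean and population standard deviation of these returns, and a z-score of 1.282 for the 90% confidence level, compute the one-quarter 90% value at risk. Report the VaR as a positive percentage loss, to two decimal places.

r̄ = (11.5 − 5.1 + 3.2 + 9 − 7.7 + 8.2 − 1.9) / 7 = 17.20 / 7 = 2.4571%
Population σ = √[Σ(r − r̄)² / 7] = √[337.3771 / 7] = √48.1967 = 6.9424%
VaR = −(r̄ − z·σ) = −(2.4571 − 1.282 × 6.9424) = −(-6.4431) = 6.4431%

6.44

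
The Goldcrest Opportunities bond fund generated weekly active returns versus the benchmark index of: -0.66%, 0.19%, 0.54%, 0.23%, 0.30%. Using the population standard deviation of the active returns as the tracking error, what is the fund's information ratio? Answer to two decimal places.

0.29

r̄ = (-0.66 + 0.19 + 0.54 + 0.23 + 0.3) / 5 = 0.600 / 5 = 0.1200%
Population std dev = √[0.8342 / 5] = 0.4085%
IR = r̄ / tracking error = 0.1200 / 0.4085 = 0.2938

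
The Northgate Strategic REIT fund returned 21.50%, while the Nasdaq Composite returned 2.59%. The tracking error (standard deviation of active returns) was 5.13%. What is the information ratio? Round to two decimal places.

3.69

IR = (Rp − Rb) / TE = (21.50% − 2.59%) / 5.13% = 18.91% / 5.13% = 3.6862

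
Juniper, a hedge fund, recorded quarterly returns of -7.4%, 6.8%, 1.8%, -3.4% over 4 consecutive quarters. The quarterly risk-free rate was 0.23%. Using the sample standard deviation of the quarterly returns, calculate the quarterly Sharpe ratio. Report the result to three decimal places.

μ = (-7.4 + 6.8 + 1.8 − 3.4) / 4 = -2.20 / 4 = -0.5500%
Sample σ = √[Σ(r − μ)² / 3] = √[114.5900 / 3] = √38.1967 = 6.1803%
Sharpe = (μ − rf) / σ = (-0.5500 − 0.23) / 6.1803 = -0.7800 / 6.1803 = -0.1262

-0.126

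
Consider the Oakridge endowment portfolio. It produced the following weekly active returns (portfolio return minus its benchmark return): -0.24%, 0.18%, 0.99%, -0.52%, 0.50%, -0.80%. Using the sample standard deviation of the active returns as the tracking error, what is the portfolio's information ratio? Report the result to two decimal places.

0.03

r̄ = (-0.24 + 0.18 + 0.99 − 0.52 + 0.5 − 0.8) / 6 = 0.110 / 6 = 0.0183%
Σ(r − r̄)² = 2.2285; sample σ = √(2.2285/5) = 0.6676%
IR = r̄ / tracking error = 0.0183 / 0.6676 = 0.0274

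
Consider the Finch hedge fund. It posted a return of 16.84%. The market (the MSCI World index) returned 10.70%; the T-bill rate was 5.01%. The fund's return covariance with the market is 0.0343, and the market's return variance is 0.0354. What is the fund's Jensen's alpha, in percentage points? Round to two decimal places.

6.32

β = Cov / Var = 0.0343 / 0.0354 = 0.9689
E[R] = Rf + β(Rm − Rf) = 5.01% + 0.9689 × (10.70% − 5.01%) = 10.5230%
α = Rp − E[R] = 16.84% − 10.5230% = 6.3170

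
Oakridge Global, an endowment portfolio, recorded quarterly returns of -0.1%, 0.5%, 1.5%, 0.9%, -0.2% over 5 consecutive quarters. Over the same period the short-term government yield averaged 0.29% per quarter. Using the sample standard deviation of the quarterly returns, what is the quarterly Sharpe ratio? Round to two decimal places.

0.32

r̄ = (-0.1 + 0.5 + 1.5 + 0.9 − 0.2) / 5 = 2.60 / 5 = 0.5200%
Sample std dev = √[2.0080 / 4] = 0.7085%
Sharpe = (r̄ − rf) / σ = (0.5200 − 0.29) / 0.7085 = 0.2300 / 0.7085 = 0.3246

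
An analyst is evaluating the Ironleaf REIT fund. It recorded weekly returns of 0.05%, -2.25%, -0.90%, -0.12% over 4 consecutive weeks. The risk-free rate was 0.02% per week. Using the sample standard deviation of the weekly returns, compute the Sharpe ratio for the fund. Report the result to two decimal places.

-0.79

r̄ = (0.05 − 2.25 − 0.9 − 0.12) / 4 = -3.220 / 4 = -0.8050%
Sample std dev = √[3.2973 / 3] = 1.0484%
Sharpe = (r̄ − rf) / σ = (-0.8050 − 0.02) / 1.0484 = -0.8250 / 1.0484 = -0.7869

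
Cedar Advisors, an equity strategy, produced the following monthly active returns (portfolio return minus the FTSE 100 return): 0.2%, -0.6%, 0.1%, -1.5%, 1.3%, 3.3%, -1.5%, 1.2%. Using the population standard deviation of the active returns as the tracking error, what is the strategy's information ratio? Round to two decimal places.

r̄ = (0.2 − 0.6 + 0.1 − 1.5 + 1.3 + 3.3 − 1.5 + 1.2) / 8 = 2.50 / 8 = 0.3125%
Population std dev = √[18.1488 / 8] = 1.5062%
IR = r̄ / tracking error = 0.3125 / 1.5062 = 0.2075

0.21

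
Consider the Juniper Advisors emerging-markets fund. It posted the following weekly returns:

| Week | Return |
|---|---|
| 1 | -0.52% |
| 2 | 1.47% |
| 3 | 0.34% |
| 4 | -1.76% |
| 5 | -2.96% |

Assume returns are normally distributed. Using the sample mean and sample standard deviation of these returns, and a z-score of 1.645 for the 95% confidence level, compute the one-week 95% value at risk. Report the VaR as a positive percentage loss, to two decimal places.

Mean return r̄ = -3.430 / 5 = -0.6860%
Sample σ = √[Σ(r − r̄)² / 4] = √[12.0531 / 4] = √3.0133 = 1.7359%
VaR = −(r̄ − z·σ) = −(-0.6860 − 1.645 × 1.7359) = −(-3.5416) = 3.5416%

3.54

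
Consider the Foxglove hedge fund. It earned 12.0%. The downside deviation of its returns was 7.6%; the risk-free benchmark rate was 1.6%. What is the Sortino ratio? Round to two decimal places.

1.37

Sortino = (Rp − Rf) / σd = (12.0% − 1.6%) / 7.6% = 10.40% / 7.6% = 1.3684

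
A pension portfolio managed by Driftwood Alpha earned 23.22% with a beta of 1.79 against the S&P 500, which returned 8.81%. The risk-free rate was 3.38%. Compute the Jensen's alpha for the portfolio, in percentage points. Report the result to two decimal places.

CAPM expected return = Rf + β(Rm − Rf) = 3.38% + 1.79 × (8.81% − 3.38%) = 3.38 + 1.79 × 5.43 = 13.0997%
Jensen's α = Rp − E[R] = 23.22% − 13.0997% = 10.1203

10.12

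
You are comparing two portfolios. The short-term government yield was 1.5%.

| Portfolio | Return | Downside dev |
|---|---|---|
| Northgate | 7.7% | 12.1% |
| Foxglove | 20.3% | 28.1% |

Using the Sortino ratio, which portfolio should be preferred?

Northgate: Sortino ratio = (7.7% − 1.5%) / 12.1% = 0.512
Foxglove: Sortino ratio = (20.3% − 1.5%) / 28.1% = 0.669
Highest: Foxglove (0.669).

Foxglove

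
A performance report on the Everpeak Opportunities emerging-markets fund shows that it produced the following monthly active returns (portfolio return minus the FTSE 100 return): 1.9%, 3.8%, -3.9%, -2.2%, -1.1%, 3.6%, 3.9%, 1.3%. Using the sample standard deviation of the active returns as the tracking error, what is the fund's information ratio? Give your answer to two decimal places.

0.31

r̄ = (1.9 + 3.8 − 3.9 − 2.2 − 1.1 + 3.6 + 3.9 + 1.3) / 8 = 7.30 / 8 = 0.9125%
Sample σ = √[Σ(r − r̄)² / 7] = √[62.5088 / 7] = √8.9298 = 2.9883%
IR = r̄ / tracking error = 0.9125 / 2.9883 = 0.3054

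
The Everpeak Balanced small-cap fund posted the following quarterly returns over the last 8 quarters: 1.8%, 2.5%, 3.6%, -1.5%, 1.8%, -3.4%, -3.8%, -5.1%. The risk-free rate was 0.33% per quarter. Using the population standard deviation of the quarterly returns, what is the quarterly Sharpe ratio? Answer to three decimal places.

-0.270

Mean return r̄ = -4.10 / 8 = -0.5125%
Σ(r − r̄)² = (1.8 − (-0.5125))² + (2.5 − (-0.5125))² + (3.6 − (-0.5125))² + … = 77.8488
population σ = √(77.8488 / 8) = √9.7311 = 3.1195%
Sharpe = (r̄ − rf) / σ = (-0.5125 − 0.33) / 3.1195 = -0.8425 / 3.1195 = -0.2701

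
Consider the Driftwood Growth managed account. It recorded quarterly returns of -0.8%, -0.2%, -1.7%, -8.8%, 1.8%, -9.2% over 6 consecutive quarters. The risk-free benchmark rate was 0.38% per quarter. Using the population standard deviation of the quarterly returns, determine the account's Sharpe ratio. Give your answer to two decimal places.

Mean return r̄ = -18.90 / 6 = -3.1500%
Σ(r − r̄)² = (-0.8 − (-3.1500))² + (-0.2 − (-3.1500))² + (-1.7 − (-3.1500))² + … = 109.3550
population σ = √(109.3550 / 6) = √18.2258 = 4.2692%
Sharpe = (r̄ − rf) / σ = (-3.1500 − 0.38) / 4.2692 = -3.5300 / 4.2692 = -0.8269

-0.83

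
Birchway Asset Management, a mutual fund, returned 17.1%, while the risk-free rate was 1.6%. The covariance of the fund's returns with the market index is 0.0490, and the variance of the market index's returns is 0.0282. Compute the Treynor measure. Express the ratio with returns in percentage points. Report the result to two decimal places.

8.92

β = Cov / Var = 0.0490 / 0.0282 = 1.7376
Treynor = (Rp − Rf) / β = (17.1% − 1.6%) / 1.7376 = 15.50 / 1.7376 = 8.9203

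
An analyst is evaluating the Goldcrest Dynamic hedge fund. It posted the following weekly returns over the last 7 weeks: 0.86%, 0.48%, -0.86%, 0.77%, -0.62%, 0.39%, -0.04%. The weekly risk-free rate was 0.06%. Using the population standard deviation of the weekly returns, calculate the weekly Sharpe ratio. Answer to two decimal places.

0.13

Mean return r̄ = 0.980 / 7 = 0.1400%
Population σ = √[Σ(r − r̄)² / 7] = √[2.7034 / 7] = √0.3862 = 0.6214%
Sharpe = (r̄ − rf) / σ = (0.1400 − 0.06) / 0.6214 = 0.0800 / 0.6214 = 0.1287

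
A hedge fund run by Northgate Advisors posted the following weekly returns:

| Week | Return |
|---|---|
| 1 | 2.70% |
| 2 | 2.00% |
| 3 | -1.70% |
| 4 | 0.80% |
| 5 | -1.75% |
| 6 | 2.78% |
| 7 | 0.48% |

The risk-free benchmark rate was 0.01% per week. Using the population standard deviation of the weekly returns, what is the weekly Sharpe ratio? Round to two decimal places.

0.42

μ = (2.7 + 2 − 1.7 + 0.8 − 1.75 + 2.78 + 0.48) / 7 = 0.7586%
Σ(r − μ)² = (2.7 − 0.7586)² + (2 − 0.7586)² + … = 21.8133
population σ = √(21.8133 / 7) = √3.1162 = 1.7653%
Sharpe = (μ − rf) / σ = (0.7586 − 0.01) / 1.7653 = 0.7486 / 1.7653 = 0.4241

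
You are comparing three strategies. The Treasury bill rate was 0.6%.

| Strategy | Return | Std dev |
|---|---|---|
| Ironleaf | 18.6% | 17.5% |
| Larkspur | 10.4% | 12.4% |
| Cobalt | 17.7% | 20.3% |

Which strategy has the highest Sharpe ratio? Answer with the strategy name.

Ironleaf

Ironleaf: Sharpe ratio = (18.6% − 0.6%) / 17.5% = 1.029
Larkspur: Sharpe ratio = (10.4% − 0.6%) / 12.4% = 0.790
Cobalt: Sharpe ratio = (17.7% − 0.6%) / 20.3% = 0.842
Highest: Ironleaf (1.029).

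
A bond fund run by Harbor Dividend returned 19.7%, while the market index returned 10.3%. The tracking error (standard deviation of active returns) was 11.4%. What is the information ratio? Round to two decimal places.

0.82

IR = (Rp − Rb) / TE = (19.7% − 10.3%) / 11.4% = 9.40% / 11.4% = 0.8246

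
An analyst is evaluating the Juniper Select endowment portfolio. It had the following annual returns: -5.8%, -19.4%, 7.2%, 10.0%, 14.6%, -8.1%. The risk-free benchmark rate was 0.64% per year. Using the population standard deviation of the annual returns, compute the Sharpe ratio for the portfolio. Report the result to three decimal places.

r̄ = (-5.8 − 19.4 + 7.2 + 10 + 14.6 − 8.1) / 6 = -1.50 / 6 = -0.2500%
Σ(r − r̄)² = (-5.8 − (-0.2500))² + (-19.4 − (-0.2500))² + (7.2 − (-0.2500))² + … = 840.2350
population σ = √(840.2350 / 6) = √140.0392 = 11.8338%
Sharpe = (r̄ − rf) / σ = (-0.2500 − 0.64) / 11.8338 = -0.8900 / 11.8338 = -0.0752

-0.075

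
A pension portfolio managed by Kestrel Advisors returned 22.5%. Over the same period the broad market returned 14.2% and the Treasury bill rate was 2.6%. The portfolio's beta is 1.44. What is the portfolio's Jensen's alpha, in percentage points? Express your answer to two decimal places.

3.20

CAPM expected return = Rf + β(Rm − Rf) = 2.6% + 1.44 × (14.2% − 2.6%) = 2.6 + 1.44 × 11.60 = 19.3040%
Jensen's α = Rp − E[R] = 22.5% − 19.3040% = 3.1960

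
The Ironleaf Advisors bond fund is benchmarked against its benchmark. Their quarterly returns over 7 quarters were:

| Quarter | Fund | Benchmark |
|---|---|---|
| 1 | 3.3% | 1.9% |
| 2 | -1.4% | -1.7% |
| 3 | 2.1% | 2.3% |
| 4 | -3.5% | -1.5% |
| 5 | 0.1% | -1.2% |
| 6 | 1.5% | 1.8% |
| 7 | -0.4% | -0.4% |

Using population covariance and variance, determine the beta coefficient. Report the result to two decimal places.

1.13

r̄p = 0.2429%,  r̄m = 0.1714%
Cov = Σ(rp − r̄p)(rm − r̄m) / 7 = 3.0255
Var(rm) = Σ(rm − r̄m)² / 7 = 2.6678
β = Cov / Var = 3.0255 / 2.6678 = 1.1341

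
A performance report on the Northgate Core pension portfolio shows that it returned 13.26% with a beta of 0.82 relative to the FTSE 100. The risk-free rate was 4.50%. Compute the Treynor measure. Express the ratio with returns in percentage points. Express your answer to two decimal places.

10.68

Treynor = (Rp − Rf) / β = (13.26% − 4.50%) / 0.82 = 8.76 / 0.82 = 10.6829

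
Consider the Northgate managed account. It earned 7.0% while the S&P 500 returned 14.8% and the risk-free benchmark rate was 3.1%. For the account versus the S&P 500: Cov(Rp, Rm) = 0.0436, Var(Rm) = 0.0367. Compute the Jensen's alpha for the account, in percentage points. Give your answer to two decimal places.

-10.00

β = Cov / Var = 0.0436 / 0.0367 = 1.1880
E[R] = Rf + β(Rm − Rf) = 3.1% + 1.1880 × (14.8% − 3.1%) = 16.9996%
α = Rp − E[R] = 7.0% − 16.9996% = -9.9996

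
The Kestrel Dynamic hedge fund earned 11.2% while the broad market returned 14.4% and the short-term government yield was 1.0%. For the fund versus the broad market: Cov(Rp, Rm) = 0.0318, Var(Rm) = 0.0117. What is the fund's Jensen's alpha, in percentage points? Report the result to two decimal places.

β = Cov / Var = 0.0318 / 0.0117 = 2.7179
E[R] = Rf + β(Rm − Rf) = 1.0% + 2.7179 × (14.4% − 1.0%) = 37.4199%
α = Rp − E[R] = 11.2% − 37.4199% = -26.2199

-26.22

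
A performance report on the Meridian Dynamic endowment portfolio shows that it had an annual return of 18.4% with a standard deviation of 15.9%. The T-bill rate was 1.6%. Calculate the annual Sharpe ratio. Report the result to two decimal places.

Sharpe = (Rp − Rf) / σp = (18.4% − 1.6%) / 15.9% = 16.80% / 15.9% = 1.0566

1.06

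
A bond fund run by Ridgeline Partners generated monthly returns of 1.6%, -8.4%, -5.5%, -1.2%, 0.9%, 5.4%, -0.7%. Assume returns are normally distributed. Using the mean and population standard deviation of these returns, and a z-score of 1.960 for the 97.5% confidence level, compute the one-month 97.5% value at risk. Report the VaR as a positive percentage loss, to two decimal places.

μ = (1.6 − 8.4 − 5.5 − 1.2 + 0.9 + 5.4 − 0.7) / 7 = -7.90 / 7 = -1.1286%
Σ(r − μ)² = (1.6 − (-1.1286))² + (-8.4 − (-1.1286))² + … = 126.3543
σ = √[126.3543 / 7] = 4.2486%
VaR = −(μ − z·σ) = −(-1.1286 − 1.960 × 4.2486) = −(-9.4559) = 9.4559%

9.46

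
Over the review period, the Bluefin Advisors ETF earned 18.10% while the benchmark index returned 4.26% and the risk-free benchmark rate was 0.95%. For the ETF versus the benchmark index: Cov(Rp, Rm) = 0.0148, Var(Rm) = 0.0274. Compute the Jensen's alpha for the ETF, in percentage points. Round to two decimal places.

β = Cov / Var = 0.0148 / 0.0274 = 0.5401
E[R] = Rf + β(Rm − Rf) = 0.95% + 0.5401 × (4.26% − 0.95%) = 2.7377%
α = Rp − E[R] = 18.10% − 2.7377% = 15.3623

15.36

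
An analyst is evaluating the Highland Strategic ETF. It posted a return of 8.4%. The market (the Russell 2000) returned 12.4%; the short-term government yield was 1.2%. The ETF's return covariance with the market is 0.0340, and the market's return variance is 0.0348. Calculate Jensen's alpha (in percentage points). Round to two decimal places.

-3.74

β = Cov / Var = 0.0340 / 0.0348 = 0.9770
E[R] = Rf + β(Rm − Rf) = 1.2% + 0.9770 × (12.4% − 1.2%) = 12.1424%
α = Rp − E[R] = 8.4% − 12.1424% = -3.7424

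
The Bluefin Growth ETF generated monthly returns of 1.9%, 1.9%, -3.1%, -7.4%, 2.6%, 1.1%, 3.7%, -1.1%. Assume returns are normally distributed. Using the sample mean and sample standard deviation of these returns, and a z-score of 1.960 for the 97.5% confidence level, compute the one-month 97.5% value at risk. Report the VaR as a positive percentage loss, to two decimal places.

7.25

μ = (1.9 + 1.9 − 3.1 − 7.4 + 2.6 + 1.1 + 3.7 − 1.1) / 8 = -0.0500%
Σ(r − μ)² = (1.9 − (-0.0500))² + (1.9 − (-0.0500))² + … = 94.4400
σ = √[94.4400 / 7] = 3.6731%
VaR = −(μ − z·σ) = −(-0.0500 − 1.960 × 3.6731) = −(-7.2493) = 7.2493%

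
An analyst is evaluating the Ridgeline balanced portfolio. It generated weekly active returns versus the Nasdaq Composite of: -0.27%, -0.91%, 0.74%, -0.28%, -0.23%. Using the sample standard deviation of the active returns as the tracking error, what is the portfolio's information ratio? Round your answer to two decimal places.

-0.32

r̄ = (-0.27 − 0.91 + 0.74 − 0.28 − 0.23) / 5 = -0.950 / 5 = -0.1900%
Σ(r − r̄)² = (-0.27 − (-0.1900))² + (-0.91 − (-0.1900))² + (0.74 − (-0.1900))² + … = 1.3994
σ = √[1.3994 / 4] = 0.5915%
IR = r̄ / tracking error = -0.1900 / 0.5915 = -0.3212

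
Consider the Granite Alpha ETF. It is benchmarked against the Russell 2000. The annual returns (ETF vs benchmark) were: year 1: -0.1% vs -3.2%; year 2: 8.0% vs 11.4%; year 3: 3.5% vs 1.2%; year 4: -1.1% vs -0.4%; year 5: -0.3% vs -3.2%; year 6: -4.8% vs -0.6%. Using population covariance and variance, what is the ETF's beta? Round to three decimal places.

r̄p = 0.8667%,  r̄m = 0.8667%
Cov = Σ(rp − r̄p)(rm − r̄m) / 6 = 15.9156
Var(rm) = Σ(rm − r̄m)² / 6 = 24.6489
β = Cov / Var = 15.9156 / 24.6489 = 0.6457

0.646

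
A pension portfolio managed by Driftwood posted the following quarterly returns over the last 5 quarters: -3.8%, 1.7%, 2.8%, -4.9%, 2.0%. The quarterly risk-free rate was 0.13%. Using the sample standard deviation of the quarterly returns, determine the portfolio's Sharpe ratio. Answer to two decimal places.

-0.16

Mean return r̄ = -2.20 / 5 = -0.4400%
Sample std dev = √[52.2120 / 4] = 3.6129%
Sharpe = (r̄ − rf) / σ = (-0.4400 − 0.13) / 3.6129 = -0.5700 / 3.6129 = -0.1578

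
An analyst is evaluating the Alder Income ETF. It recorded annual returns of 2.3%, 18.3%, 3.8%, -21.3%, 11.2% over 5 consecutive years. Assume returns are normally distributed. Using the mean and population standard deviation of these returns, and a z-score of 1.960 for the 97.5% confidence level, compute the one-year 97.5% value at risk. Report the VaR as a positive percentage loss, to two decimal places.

23.33

r̄ = (2.3 + 18.3 + 3.8 − 21.3 + 11.2) / 5 = 14.30 / 5 = 2.8600%
Σ(r − r̄)² = (2.3 − 2.8600)² + (18.3 − 2.8600)² + (3.8 − 2.8600)² + … = 892.8520
population σ = √(892.8520 / 5) = √178.5704 = 13.3630%
VaR = −(r̄ − z·σ) = −(2.8600 − 1.960 × 13.3630) = −(-23.3315) = 23.3315%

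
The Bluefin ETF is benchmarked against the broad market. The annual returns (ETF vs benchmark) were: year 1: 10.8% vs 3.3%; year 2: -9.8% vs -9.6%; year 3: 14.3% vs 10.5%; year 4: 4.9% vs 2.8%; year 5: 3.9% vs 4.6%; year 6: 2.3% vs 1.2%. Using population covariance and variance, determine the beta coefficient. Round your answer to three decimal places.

r̄p = 4.4000%,  r̄m = 2.1333%
Cov = Σ(rp − r̄p)(rm − r̄m) / 6 = 42.9950
Var(rm) = Σ(rm − r̄m)² / 6 = 36.0722
β = Cov / Var = 42.9950 / 36.0722 = 1.1919

1.192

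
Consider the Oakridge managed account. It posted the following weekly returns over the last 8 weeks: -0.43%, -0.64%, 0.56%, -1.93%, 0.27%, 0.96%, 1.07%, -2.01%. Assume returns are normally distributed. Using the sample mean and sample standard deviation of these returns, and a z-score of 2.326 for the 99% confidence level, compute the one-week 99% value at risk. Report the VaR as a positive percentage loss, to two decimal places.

3.08

Mean return μ = -2.150 / 8 = -0.2688%
Σ(r − μ)² = 10.2347; sample σ = √(10.2347/7) = 1.2092%
VaR = −(μ − z·σ) = −(-0.2688 − 2.326 × 1.2092) = −(-3.0814) = 3.0814%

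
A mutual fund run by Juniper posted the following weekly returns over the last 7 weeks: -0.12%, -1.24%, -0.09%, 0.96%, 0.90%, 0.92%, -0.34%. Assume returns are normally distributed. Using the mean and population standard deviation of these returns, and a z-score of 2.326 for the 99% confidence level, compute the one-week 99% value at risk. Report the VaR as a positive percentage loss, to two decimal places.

1.64

Mean return r̄ = 0.990 / 7 = 0.1414%
Σ(r − r̄)² = 4.1137; population σ = √(4.1137/7) = 0.7666%
VaR = −(r̄ − z·σ) = −(0.1414 − 2.326 × 0.7666) = −(-1.6417) = 1.6417%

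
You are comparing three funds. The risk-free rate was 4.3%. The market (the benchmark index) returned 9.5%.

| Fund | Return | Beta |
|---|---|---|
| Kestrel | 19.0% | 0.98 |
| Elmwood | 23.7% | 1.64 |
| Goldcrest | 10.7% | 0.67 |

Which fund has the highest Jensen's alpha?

Kestrel: α = 19.0% − [4.3% + 0.98 × (9.5% − 4.3%)] = 9.604
Elmwood: α = 23.7% − [4.3% + 1.64 × (9.5% − 4.3%)] = 10.872
Goldcrest: α = 10.7% − [4.3% + 0.67 × (9.5% − 4.3%)] = 2.916
Highest: Elmwood (10.872).

Elmwood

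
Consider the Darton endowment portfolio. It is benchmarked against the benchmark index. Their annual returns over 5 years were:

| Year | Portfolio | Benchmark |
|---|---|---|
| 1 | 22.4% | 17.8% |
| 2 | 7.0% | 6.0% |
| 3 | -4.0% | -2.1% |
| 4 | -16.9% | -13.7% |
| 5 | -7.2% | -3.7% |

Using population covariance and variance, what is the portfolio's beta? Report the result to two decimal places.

r̄p = 0.2600%,  r̄m = 0.8600%
Cov = Σ(rp − r̄p)(rm − r̄m) / 5 = 141.2344
Var(rm) = Σ(rm − r̄m)² / 5 = 110.9864
β = Cov / Var = 141.2344 / 110.9864 = 1.2725

1.27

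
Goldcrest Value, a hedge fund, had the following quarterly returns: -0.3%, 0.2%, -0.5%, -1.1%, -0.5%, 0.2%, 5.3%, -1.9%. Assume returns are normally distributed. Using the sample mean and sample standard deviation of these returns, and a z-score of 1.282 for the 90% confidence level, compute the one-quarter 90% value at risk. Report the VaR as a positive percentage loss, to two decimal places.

μ = (-0.3 + 0.2 − 0.5 − 1.1 − 0.5 + 0.2 + 5.3 − 1.9) / 8 = 1.40 / 8 = 0.1750%
Σ(r − μ)² = 33.3350; sample σ = √(33.3350/7) = 2.1822%
VaR = −(μ − z·σ) = −(0.1750 − 1.282 × 2.1822) = −(-2.6226) = 2.6226%

2.62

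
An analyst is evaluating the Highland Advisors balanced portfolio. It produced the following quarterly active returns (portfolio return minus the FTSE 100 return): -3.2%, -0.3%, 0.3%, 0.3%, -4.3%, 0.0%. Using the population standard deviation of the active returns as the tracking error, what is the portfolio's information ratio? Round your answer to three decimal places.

r̄ = (-3.2 − 0.3 + 0.3 + 0.3 − 4.3 + 0) / 6 = -7.20 / 6 = -1.2000%
Population std dev = √[20.3600 / 6] = 1.8421%
IR = r̄ / tracking error = -1.2000 / 1.8421 = -0.6514

-0.651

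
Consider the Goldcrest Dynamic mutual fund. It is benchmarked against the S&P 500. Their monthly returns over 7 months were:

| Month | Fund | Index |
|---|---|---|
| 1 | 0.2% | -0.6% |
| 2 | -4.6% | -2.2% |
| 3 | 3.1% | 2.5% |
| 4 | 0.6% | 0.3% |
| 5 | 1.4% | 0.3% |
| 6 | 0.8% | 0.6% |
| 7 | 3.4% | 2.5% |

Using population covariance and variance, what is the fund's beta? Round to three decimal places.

1.504

r̄p = 0.7000%,  r̄m = 0.4857%
Cov = Σ(rp − r̄p)(rm − r̄m) / 7 = 3.5643
Var(rm) = Σ(rm − r̄m)² / 7 = 2.3698
β = Cov / Var = 3.5643 / 2.3698 = 1.5041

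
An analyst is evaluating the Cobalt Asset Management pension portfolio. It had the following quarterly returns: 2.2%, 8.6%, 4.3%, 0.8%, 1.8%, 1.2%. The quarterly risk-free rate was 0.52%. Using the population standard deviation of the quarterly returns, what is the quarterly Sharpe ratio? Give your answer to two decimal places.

0.98

r̄ = (2.2 + 8.6 + 4.3 + 0.8 + 1.8 + 1.2) / 6 = 3.1500%
Σ(r − r̄)² = 43.0750; population σ = √(43.0750/6) = 2.6794%
Sharpe = (r̄ − rf) / σ = (3.1500 − 0.52) / 2.6794 = 2.6300 / 2.6794 = 0.9816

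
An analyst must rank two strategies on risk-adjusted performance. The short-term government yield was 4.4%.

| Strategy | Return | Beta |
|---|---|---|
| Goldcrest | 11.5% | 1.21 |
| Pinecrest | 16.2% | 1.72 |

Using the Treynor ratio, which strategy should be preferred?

Goldcrest: Treynor = (11.5% − 4.4%) / 1.21 = 5.868
Pinecrest: Treynor = (16.2% − 4.4%) / 1.72 = 6.860
Highest: Pinecrest (6.860).

Pinecrest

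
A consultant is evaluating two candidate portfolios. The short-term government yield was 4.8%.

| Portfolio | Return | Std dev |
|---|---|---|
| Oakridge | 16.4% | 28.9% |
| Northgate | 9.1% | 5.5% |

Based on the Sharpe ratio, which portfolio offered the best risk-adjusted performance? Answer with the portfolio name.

Oakridge: Sharpe ratio = (16.4% − 4.8%) / 28.9% = 0.401
Northgate: Sharpe ratio = (9.1% − 4.8%) / 5.5% = 0.782
Highest: Northgate (0.782).

Northgate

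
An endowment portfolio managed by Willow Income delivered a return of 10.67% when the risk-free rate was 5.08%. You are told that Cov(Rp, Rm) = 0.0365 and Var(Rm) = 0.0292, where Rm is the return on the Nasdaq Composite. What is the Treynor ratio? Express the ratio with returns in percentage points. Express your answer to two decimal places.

β = Cov / Var = 0.0365 / 0.0292 = 1.2500
Treynor = (Rp − Rf) / β = (10.67% − 5.08%) / 1.2500 = 5.59 / 1.2500 = 4.4720

4.47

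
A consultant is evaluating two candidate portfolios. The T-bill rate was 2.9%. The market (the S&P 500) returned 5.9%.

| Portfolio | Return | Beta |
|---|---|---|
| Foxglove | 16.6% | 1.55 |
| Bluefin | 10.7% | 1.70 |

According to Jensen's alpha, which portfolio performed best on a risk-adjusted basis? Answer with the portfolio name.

Foxglove: α = 16.6% − [2.9% + 1.55 × (5.9% − 2.9%)] = 9.050
Bluefin: α = 10.7% − [2.9% + 1.70 × (5.9% − 2.9%)] = 2.700
Highest: Foxglove (9.050).

Foxglove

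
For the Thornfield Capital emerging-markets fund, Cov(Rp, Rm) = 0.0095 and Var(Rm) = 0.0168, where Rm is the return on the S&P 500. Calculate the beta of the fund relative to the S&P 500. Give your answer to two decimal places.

β = Cov(Rp, Rm) / Var(Rm) = 0.0095 / 0.0168 = 0.5655

0.57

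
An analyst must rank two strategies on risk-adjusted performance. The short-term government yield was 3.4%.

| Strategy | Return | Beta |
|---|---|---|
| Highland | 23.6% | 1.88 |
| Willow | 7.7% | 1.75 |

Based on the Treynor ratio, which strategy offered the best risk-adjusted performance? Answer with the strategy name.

Highland

Highland: Treynor = (23.6% − 3.4%) / 1.88 = 10.745
Willow: Treynor = (7.7% − 3.4%) / 1.75 = 2.457
Highest: Highland (10.745).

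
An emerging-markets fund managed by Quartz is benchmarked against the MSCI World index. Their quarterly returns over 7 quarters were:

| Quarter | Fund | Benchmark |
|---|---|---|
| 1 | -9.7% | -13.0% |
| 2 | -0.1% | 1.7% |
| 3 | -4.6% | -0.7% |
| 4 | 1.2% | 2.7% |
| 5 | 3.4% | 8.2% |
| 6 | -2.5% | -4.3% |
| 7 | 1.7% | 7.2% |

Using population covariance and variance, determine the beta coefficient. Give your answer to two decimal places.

0.59

r̄p = -1.5143%,  r̄m = 0.2571%
Cov = Σ(rp − r̄p)(rm − r̄m) / 7 = 26.5694
Var(rm) = Σ(rm − r̄m)² / 7 = 45.2539
β = Cov / Var = 26.5694 / 45.2539 = 0.5871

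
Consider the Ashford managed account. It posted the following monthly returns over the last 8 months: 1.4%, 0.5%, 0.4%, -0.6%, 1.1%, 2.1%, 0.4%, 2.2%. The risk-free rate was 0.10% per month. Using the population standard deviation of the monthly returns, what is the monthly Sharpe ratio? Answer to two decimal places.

0.94

r̄ = (1.4 + 0.5 + 0.4 − 0.6 + 1.1 + 2.1 + 0.4 + 2.2) / 8 = 7.50 / 8 = 0.9375%
Σ(r − r̄)² = (1.4 − 0.9375)² + (0.5 − 0.9375)² + (0.4 − 0.9375)² + … = 6.3188
σ = √[6.3188 / 8] = 0.8887%
Sharpe = (r̄ − rf) / σ = (0.9375 − 0.1) / 0.8887 = 0.8375 / 0.8887 = 0.9424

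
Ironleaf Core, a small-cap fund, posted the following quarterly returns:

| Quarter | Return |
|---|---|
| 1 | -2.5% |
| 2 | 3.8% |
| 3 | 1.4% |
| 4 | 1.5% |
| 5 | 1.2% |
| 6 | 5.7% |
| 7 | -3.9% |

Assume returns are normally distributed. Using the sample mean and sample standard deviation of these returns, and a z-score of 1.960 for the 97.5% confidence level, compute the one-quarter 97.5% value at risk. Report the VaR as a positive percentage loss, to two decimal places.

Mean return μ = 7.20 / 7 = 1.0286%
Σ(r − μ)² = (-2.5 − 1.0286)² + (3.8 − 1.0286)² + … = 66.6343
sample σ = √(66.6343 / 6) = √11.1057 = 3.3325%
VaR = −(μ − z·σ) = −(1.0286 − 1.960 × 3.3325) = −(-5.5031) = 5.5031%

5.50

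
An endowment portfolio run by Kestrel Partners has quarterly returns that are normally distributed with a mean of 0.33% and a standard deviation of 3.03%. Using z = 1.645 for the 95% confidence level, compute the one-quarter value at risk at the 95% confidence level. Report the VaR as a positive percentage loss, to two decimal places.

VaR (as % loss) = −(μ − z·σ) = −(0.33% − 1.645 × 3.03%) = −(-4.65435%) = 4.65435%

4.65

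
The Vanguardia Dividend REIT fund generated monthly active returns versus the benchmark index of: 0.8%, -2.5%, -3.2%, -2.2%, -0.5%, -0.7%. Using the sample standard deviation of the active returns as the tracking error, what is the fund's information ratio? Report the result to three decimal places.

Mean return μ = -8.30 / 6 = -1.3833%
Σ(r − μ)² = 11.2283; sample σ = √(11.2283/5) = 1.4986%
IR = μ / tracking error = -1.3833 / 1.4986 = -0.9231

-0.923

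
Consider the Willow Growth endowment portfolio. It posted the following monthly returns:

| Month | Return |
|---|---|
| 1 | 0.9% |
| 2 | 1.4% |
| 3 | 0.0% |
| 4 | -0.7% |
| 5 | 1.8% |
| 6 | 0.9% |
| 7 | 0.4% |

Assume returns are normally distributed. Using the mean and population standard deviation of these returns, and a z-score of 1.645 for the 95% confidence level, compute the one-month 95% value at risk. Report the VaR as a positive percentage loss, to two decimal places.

r̄ = (0.9 + 1.4 + 0 − 0.7 + 1.8 + 0.9 + 0.4) / 7 = 0.6714%
Population σ = √[Σ(r − r̄)² / 7] = √[4.3143 / 7] = √0.6163 = 0.7850%
VaR = −(r̄ − z·σ) = −(0.6714 − 1.645 × 0.7850) = −(-0.6199) = 0.6199%

0.62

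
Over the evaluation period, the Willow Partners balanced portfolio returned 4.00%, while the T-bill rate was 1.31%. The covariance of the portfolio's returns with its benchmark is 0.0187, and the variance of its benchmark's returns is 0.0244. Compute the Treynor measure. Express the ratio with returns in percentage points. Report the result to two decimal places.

3.51

β = Cov / Var = 0.0187 / 0.0244 = 0.7664
Treynor = (Rp − Rf) / β = (4.00% − 1.31%) / 0.7664 = 2.69 / 0.7664 = 3.5099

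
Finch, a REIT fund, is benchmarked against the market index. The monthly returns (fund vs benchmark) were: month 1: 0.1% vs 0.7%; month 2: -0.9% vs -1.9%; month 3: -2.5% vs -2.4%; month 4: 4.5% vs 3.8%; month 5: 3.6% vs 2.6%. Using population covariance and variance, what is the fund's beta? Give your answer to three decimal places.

r̄p = 0.9600%,  r̄m = 0.5600%
Cov = Σ(rp − r̄p)(rm − r̄m) / 5 = 6.3104
Var(rm) = Σ(rm − r̄m)² / 5 = 5.8984
β = Cov / Var = 6.3104 / 5.8984 = 1.0698

1.070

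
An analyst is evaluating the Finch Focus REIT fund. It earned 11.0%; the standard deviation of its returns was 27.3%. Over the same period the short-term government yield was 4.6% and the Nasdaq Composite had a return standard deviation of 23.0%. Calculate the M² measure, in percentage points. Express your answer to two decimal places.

9.99

Sharpe = (Rp − Rf) / σp = (11.0% − 4.6%) / 27.3% = 0.2344
M² = Rf + Sharpe × σm = 4.6% + 0.2344 × 23.0% = 9.9912%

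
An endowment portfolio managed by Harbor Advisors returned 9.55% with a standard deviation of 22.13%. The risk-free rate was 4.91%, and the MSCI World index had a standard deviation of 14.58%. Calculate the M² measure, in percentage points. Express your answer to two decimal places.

7.97

Sharpe = (Rp − Rf) / σp = (9.55% − 4.91%) / 22.13% = 0.2097
M² = Rf + Sharpe × σm = 4.91% + 0.2097 × 14.58% = 7.9674%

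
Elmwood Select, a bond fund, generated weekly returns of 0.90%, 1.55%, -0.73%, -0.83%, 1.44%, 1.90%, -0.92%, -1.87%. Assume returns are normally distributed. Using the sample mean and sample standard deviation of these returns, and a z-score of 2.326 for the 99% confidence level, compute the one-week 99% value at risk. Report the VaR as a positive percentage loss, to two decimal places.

3.13

Mean return r̄ = 1.440 / 8 = 0.1800%
Σ(r − r̄)² = (0.9 − 0.1800)² + (1.55 − 0.1800)² + … = 14.2020
sample σ = √(14.2020 / 7) = √2.0289 = 1.4244%
VaR = −(r̄ − z·σ) = −(0.1800 − 2.326 × 1.4244) = −(-3.1332) = 3.1332%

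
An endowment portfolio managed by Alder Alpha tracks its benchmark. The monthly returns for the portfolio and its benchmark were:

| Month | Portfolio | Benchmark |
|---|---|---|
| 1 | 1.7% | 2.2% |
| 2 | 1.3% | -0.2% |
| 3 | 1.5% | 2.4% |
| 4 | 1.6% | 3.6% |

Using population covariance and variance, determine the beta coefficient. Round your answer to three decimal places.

r̄p = 1.5250%,  r̄m = 2.0000%
Cov = Σ(rp − r̄p)(rm − r̄m) / 4 = 0.1600
Var(rm) = Σ(rm − r̄m)² / 4 = 1.9000
β = Cov / Var = 0.1600 / 1.9000 = 0.0842

0.084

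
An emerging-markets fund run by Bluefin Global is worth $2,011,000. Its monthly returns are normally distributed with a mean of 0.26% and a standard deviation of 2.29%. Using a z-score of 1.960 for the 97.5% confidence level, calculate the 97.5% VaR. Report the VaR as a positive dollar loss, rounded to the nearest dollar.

$85,033

Return at the 97.5% tail: μ − z·σ = 0.26% − 1.960 × 2.29% = 0.26 − 4.4884 = -4.2284%
VaR = −(-4.2284%) × $2,011,000 = 4.2284% × $2,011,000 = $85,033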